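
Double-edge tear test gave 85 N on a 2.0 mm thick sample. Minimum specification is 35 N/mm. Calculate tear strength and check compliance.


Tear strength = 85 / 2.0 = 42.5 N/mm
Required minimum = 35 N/mm
Compliant: Yes


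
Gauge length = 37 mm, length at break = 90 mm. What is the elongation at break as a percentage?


Extension = 90 - 37 = 53 mm
Elongation = 53 / 37 x 100 = 143.2%


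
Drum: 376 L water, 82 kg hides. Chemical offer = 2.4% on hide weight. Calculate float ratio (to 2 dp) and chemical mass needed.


Float ratio = 376 / 82 = 4.59
Chemical = 82 x 2.4 / 100 = 1.968 kg


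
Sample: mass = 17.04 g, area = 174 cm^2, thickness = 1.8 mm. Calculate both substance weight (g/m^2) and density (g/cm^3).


Substance weight = 979.3 g/m^2
Density = 0.544 g/cm^3

SW = 17.04 / 174 x 10000 = 979.3 g/m^2
Volume = 174 x 1.8 / 10 = 31.32 cm^3
Density = 17.04 / 31.32 = 0.544 g/cm^3


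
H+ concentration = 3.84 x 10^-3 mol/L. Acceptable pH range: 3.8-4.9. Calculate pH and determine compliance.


pH = -log10(3.84 x 10^-3) = 2.42
Range: 3.8 to 4.9
Compliant: No


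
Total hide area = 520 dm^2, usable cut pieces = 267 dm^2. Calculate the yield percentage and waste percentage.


Yield = 51.3%
Waste = 48.7%

Yield = 267 / 520 x 100 = 51.3%
Waste = 520 - 267 = 253 dm^2
Waste% = 100 - 51.3 = 48.7%


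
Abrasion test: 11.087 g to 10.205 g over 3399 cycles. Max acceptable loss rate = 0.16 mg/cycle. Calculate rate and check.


Loss = 11.087 - 10.205 = 0.882 g
Rate = 0.882 g / 3399 cycles x 1000 = 0.259 mg/cycle
Max = 0.16 mg/cycle
Passes: No


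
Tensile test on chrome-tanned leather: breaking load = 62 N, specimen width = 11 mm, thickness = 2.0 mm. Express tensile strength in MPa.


Cross-section = 11 x 2.0 = 22.0 mm^2
TS = 62 / 22.0 = 2.82 MPa
(1 N/mm^2 = 1 MPa)


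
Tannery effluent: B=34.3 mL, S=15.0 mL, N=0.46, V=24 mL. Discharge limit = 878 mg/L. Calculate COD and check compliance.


COD = 2959.3 mg/L
Compliant: No

COD = (34.3 - 15.0) x 0.46 x 8000 / 24 = 2959.3 mg/L
Limit: 878 mg/L
Compliant: No


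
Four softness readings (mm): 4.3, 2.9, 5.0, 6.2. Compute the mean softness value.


Sum = 4.3 + 2.9 + 5.0 + 6.2
Mean = 18.4 / 4 = 4.60 mm


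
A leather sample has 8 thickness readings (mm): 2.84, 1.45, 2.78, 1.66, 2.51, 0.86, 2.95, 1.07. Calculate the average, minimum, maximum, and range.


Sum = 16.12
Average = 16.12 / 8 = 2.02 mm
Minimum = 0.86 mm
Maximum = 2.95 mm
Range = 2.95 - 0.86 = 2.09 mm


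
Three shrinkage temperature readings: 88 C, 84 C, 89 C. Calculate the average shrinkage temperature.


Average = (88 + 84 + 89) / 3
Average = 261 / 3 = 87.0 C


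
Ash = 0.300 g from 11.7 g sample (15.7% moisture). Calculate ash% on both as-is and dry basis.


As-is ash = 2.56%
Dry-basis ash = 3.04%

As-is ash% = 0.300 / 11.7 x 100 = 2.56%
Dry mass = 11.7 x (100 - 15.7) / 100 = 9.8631 g
Dry-basis ash% = 0.300 / 9.8631 x 100 = 3.04%


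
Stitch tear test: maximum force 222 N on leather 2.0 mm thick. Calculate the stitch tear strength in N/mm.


Stitch tear strength = force / thickness
STS = 222 / 2.0 = 111.0 N/mm


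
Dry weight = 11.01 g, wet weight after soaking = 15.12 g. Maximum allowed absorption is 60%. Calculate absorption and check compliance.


Absorption = 37.3%
Compliant: Yes

WA = (15.12 - 11.01) / 11.01 x 100 = 37.3%
Maximum allowed: 60%
Compliant: Yes


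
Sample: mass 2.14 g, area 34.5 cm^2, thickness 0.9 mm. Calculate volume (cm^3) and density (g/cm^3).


Thickness in cm = 0.9 / 10 = 0.09 cm
Volume = 34.5 x 0.09 = 3.105 cm^3
Density = 2.14 / 3.105 = 0.689 g/cm^3


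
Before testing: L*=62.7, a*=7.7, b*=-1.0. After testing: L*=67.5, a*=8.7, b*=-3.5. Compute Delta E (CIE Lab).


Delta E = 5.50

dL = 67.5 - 62.7 = 4.8
da = 8.7 - 7.7 = 1.0
db = -3.5 - (-1.0) = -2.5
dE = sqrt((4.8)^2 + (1.0)^2 + (-2.5)^2) = 5.50


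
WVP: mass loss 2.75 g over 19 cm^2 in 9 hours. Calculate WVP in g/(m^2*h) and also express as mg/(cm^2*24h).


WVP = 2.75 / (19 x 9) x 10000 = 160.82 g/(m^2*h)
Mass loss in mg = 2.75 x 1000 = 2750 mg
Per cm^2 per 24h in mg: 2750 x 24 / (19 x 9) = 66000 / 171 = 385.96 mg/(cm^2*24h)


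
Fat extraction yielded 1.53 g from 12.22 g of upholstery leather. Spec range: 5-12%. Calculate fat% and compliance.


Fat% = 1.53 / 12.22 x 100 = 12.5%
Spec range: 5-12%
Compliant: No


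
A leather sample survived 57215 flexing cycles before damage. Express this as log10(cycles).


log10(57215) = 4.76


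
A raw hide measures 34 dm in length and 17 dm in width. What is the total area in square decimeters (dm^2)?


Area = length x width
Area = 34 x 17 = 578 dm^2


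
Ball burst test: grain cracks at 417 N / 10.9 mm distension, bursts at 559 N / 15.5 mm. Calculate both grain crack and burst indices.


Crack index = 417 / 10.9 = 38.3 N/mm
Burst index = 559 / 15.5 = 36.1 N/mm


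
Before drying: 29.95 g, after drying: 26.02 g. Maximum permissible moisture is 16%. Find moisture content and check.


Moisture content = 13.1%
Acceptable: Yes


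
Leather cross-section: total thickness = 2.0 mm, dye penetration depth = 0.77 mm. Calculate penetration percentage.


38.5%

Penetration% = 0.77 / 2.0 x 100
Penetration = 38.5%


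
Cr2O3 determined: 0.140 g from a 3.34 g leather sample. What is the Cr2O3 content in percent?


Cr2O3% = 0.140 / 3.34 x 100
Cr2O3% = 4.19%


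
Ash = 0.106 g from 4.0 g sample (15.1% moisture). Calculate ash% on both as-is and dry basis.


As-is ash% = 0.106 / 4.0 x 100 = 2.65%
Dry mass = 4.0 x (100 - 15.1) / 100 = 3.396 g
Dry-basis ash% = 0.106 / 3.396 x 100 = 3.12%


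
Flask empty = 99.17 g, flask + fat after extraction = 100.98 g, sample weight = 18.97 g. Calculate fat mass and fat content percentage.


Fat mass = 100.98 - 99.17 = 1.81 g
Fat% = 1.81 / 18.97 x 100 = 9.5%


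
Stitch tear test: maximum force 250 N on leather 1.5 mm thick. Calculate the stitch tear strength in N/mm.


Stitch tear strength = force / thickness
STS = 250 / 1.5 = 166.7 N/mm


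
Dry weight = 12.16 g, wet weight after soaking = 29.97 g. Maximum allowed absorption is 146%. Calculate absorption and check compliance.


Absorption = 146.5%
Compliant: No

WA = (29.97 - 12.16) / 12.16 x 100 = 146.5%
Maximum allowed: 146%
Compliant: No


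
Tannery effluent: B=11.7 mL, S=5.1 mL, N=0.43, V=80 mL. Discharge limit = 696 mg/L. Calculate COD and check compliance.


COD = 283.8 mg/L
Compliant: Yes


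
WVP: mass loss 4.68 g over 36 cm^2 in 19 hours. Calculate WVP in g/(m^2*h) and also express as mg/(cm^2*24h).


WVP = 4.68 / (36 x 19) x 10000 = 68.42 g/(m^2*h)
Mass loss in mg = 4.68 x 1000 = 4680 mg
Per cm^2 per 24h in mg: 4680 x 24 / (36 x 19) = 112320 / 684 = 164.21 mg/(cm^2*24h)


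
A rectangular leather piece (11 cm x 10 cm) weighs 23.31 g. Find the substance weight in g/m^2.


2119.1 g/m^2


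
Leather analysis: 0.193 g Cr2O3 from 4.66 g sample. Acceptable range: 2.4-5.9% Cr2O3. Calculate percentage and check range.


Cr2O3 = 4.14%
Within range: Yes

Cr2O3% = 0.193 / 4.66 x 100 = 4.14%
Acceptable range: 2.4 to 5.9%
Within range: Yes


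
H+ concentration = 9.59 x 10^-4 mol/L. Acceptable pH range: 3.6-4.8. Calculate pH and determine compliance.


pH = 3.02
Compliant: No

pH = -log10(9.59 x 10^-4) = 3.02
Range: 3.6 to 4.8
Compliant: No


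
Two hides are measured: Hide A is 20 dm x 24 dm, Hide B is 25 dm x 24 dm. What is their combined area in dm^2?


Hide A area = 20 x 24 = 480 dm^2
Hide B area = 25 x 24 = 600 dm^2
Total = 480 + 600 = 1080 dm^2


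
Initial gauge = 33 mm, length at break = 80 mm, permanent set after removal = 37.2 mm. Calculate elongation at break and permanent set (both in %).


Elongation at break = (80 - 33) / 33 x 100 = 142.4%
Permanent set = (37.2 - 33) / 33 x 100 = 12.7%


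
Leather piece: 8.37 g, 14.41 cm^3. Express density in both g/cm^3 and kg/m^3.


Density = 8.37 / 14.41 = 0.581 g/cm^3
Convert: 0.581 x 1000 = 581 kg/m^3


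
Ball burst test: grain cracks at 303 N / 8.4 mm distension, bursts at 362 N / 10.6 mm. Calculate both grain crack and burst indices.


Crack index = 303 / 8.4 = 36.1 N/mm
Burst index = 362 / 10.6 = 34.2 N/mm


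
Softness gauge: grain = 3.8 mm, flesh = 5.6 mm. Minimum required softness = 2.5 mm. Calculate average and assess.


Average softness = 4.70 mm
Meets requirement: Yes


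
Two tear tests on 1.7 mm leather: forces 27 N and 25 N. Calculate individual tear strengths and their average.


Tear 1 = 15.9 N/mm
Tear 2 = 14.7 N/mm
Average = 15.3 N/mm


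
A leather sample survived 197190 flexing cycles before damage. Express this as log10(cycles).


log10(197190) = 5.29


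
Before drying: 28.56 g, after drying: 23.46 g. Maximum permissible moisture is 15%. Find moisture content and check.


Moisture content = 17.9%
Acceptable: No


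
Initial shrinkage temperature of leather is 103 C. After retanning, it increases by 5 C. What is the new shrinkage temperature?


New Ts = 103 + 5 = 108 C


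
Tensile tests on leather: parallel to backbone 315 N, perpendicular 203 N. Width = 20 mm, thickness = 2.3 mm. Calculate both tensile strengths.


Parallel = 6.85 N/mm^2
Perpendicular = 4.41 N/mm^2

Area = 20 x 2.3 = 46.0 mm^2
TS (parallel) = 315 / 46.0 = 6.85 N/mm^2
TS (perpendicular) = 203 / 46.0 = 4.41 N/mm^2


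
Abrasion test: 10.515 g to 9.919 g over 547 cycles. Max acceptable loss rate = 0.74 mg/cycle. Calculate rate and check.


Rate = 1.090 mg/cycle
Passes: No


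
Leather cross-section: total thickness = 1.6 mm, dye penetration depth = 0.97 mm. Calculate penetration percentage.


Penetration% = 0.97 / 1.6 x 100
Penetration = 60.6%


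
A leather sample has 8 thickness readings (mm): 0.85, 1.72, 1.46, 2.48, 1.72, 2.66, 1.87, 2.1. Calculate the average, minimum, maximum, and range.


Sum = 14.86
Average = 14.86 / 8 = 1.86 mm
Minimum = 0.85 mm
Maximum = 2.66 mm
Range = 2.66 - 0.85 = 1.81 mm


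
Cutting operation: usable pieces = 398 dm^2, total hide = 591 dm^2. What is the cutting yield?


Yield = usable / total x 100
Yield = 398 / 591 x 100 = 67.3%


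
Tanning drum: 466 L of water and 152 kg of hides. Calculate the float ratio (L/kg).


Float ratio = water / hide weight
Ratio = 466 / 152 = 3.1


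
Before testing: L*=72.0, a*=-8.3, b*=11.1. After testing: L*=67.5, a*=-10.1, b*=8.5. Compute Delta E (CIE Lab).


dL = 67.5 - 72.0 = -4.5
da = -10.1 - (-8.3) = -1.8
db = 8.5 - 11.1 = -2.6
dE = sqrt((-4.5)^2 + (-1.8)^2 + (-2.6)^2) = 5.50


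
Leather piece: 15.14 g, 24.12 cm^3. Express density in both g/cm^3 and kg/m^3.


Density = 15.14 / 24.12 = 0.628 g/cm^3
Convert: 0.628 x 1000 = 628 kg/m^3


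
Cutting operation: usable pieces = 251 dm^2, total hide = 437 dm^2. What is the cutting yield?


57.4%


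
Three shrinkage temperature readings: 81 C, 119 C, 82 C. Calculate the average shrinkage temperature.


Average = (81 + 119 + 82) / 3
Average = 282 / 3 = 94.0 C


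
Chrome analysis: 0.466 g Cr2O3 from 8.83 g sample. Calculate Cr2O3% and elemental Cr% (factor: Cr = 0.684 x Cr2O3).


Cr2O3 = 5.28%
Cr = 3.61%

Cr2O3% = 0.466 / 8.83 x 100 = 5.28%
Cr% = 5.28 x 0.684 = 3.61%


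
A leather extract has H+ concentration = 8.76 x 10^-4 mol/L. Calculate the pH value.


pH = -log10[H+]
pH = -log10(8.76 x 10^-4) = 3.06


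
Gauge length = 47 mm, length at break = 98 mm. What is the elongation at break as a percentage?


Extension = 98 - 47 = 51 mm
Elongation = 51 / 47 x 100 = 108.5%


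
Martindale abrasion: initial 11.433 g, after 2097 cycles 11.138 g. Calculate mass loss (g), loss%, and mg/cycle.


Mass loss = 0.295 g
Loss = 2.58%
Rate = 0.141 mg/cycle

Loss = 11.433 - 11.138 = 0.295 g
Loss% = 0.295 / 11.433 x 100 = 2.58%
Rate = 0.295 / 2097 x 1000 = 0.141 mg/cycle


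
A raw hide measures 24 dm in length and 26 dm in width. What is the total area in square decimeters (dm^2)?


624 dm^2


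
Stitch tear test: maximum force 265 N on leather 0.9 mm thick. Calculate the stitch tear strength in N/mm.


Stitch tear strength = force / thickness
STS = 265 / 0.9 = 294.4 N/mm


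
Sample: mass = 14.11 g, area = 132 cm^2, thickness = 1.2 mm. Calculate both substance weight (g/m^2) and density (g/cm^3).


Substance weight = 1068.9 g/m^2
Density = 0.891 g/cm^3

SW = 14.11 / 132 x 10000 = 1068.9 g/m^2
Volume = 132 x 1.2 / 10 = 15.84 cm^3
Density = 14.11 / 15.84 = 0.891 g/cm^3


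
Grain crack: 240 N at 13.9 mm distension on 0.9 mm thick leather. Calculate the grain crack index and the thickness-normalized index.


Crack index = 240 / 13.9 = 17.3 N/mm
Normalized = 17.3 / 0.9 = 19.2 N/mm per mm


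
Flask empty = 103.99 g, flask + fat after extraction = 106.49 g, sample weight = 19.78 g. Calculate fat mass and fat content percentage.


Fat mass = 2.50 g
Fat content = 12.6%


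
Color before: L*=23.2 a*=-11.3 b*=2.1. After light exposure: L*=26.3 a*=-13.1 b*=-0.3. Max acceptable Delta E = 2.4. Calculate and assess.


Delta E = 4.31
Passes: No


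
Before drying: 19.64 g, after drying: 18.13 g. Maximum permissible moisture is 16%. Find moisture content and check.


MC = (19.64 - 18.13) / 19.64 x 100 = 7.7%
Maximum: 16%
Acceptable: Yes


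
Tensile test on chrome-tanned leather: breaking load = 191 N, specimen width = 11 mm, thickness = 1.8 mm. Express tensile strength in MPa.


Cross-section = 11 x 1.8 = 19.8 mm^2
TS = 191 / 19.8 = 9.65 MPa
(1 N/mm^2 = 1 MPa)


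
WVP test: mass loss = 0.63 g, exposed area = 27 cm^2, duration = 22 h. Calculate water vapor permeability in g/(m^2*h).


WVP = mass_loss / (area x time) x 10000
WVP = 0.63 / (27 x 22) x 10000
WVP = 0.63 / 594 x 10000 = 10.61 g/(m^2*h)


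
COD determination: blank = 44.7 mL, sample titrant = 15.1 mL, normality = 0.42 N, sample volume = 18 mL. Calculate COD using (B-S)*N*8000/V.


5525.3 mg/L

COD = (44.7 - 15.1) x 0.42 x 8000 / 18
COD = 29.6 x 0.42 x 8000 / 18
COD = 5525.3 mg/L


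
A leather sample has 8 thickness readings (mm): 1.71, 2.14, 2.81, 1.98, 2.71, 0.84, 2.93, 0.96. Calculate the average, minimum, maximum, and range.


Sum = 16.08
Average = 16.08 / 8 = 2.01 mm
Minimum = 0.84 mm
Maximum = 2.93 mm
Range = 2.93 - 0.84 = 2.09 mm


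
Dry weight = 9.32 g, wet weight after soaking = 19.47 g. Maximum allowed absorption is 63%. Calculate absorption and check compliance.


Absorption = 108.9%
Compliant: No


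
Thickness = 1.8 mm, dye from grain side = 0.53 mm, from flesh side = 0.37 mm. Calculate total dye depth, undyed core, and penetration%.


Total dyed = 0.53 + 0.37 = 0.90 mm
Undyed core = 1.8 - 0.90 = 0.90 mm
Penetration = 0.90 / 1.8 x 100 = 50.0%


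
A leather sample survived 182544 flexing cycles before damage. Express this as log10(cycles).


log10(182544) = 5.26


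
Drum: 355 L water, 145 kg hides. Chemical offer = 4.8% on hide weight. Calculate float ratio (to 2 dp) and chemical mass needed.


Float ratio = 355 / 145 = 2.45
Chemical = 145 x 4.8 / 100 = 6.96 kg


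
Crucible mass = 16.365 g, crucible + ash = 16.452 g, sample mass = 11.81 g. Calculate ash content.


Ash mass = 16.452 - 16.365 = 0.087 g
Ash% = 0.087 / 11.81 x 100 = 0.74%


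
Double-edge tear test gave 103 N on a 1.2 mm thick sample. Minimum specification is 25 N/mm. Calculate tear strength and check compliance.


Tear strength = 103 / 1.2 = 85.8 N/mm
Required minimum = 25 N/mm
Compliant: Yes


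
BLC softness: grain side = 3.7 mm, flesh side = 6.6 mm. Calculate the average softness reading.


5.15 mm

Average = (3.7 + 6.6) / 2
Average = 5.15 mm


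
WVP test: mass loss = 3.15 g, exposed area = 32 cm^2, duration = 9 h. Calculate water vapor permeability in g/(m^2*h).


109.38 g/(m^2*h)

WVP = mass_loss / (area x time) x 10000
WVP = 3.15 / (32 x 9) x 10000
WVP = 3.15 / 288 x 10000 = 109.38 g/(m^2*h)


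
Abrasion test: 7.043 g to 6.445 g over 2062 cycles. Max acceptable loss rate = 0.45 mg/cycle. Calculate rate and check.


Rate = 0.290 mg/cycle
Passes: Yes


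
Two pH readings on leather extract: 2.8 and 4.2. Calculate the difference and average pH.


Difference = 1.4
Average pH = 3.50

Difference = |2.8 - 4.2| = 1.4
Average = (2.8 + 4.2) / 2 = 3.50


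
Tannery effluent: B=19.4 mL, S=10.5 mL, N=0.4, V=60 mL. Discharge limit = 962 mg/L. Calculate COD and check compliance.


COD = (19.4 - 10.5) x 0.4 x 8000 / 60 = 474.7 mg/L
Limit: 962 mg/L
Compliant: Yes


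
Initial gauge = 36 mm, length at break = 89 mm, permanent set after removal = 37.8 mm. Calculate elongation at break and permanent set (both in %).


Elongation at break = 147.2%
Permanent set = 5.0%

Elongation at break = (89 - 36) / 36 x 100 = 147.2%
Permanent set = (37.8 - 36) / 36 x 100 = 5.0%


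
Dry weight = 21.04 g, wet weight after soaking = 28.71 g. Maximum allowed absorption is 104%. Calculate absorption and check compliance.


WA = (28.71 - 21.04) / 21.04 x 100 = 36.5%
Maximum allowed: 104%
Compliant: Yes


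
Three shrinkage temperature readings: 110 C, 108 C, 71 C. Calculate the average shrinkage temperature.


96.3 C

Average = (110 + 108 + 71) / 3
Average = 289 / 3 = 96.3 C


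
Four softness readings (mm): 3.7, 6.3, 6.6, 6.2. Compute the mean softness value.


Sum = 3.7 + 6.3 + 6.6 + 6.2
Mean = 22.8 / 4 = 5.70 mm


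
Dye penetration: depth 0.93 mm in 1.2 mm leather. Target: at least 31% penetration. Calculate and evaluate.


Penetration = 0.93 / 1.2 x 100 = 77.5%
Target: 31%
Meets target: Yes


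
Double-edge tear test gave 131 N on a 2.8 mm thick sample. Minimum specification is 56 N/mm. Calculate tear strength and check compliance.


Tear strength = 131 / 2.8 = 46.8 N/mm
Required minimum = 56 N/mm
Compliant: No


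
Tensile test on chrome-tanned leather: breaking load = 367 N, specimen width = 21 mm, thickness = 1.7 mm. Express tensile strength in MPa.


Cross-section = 21 x 1.7 = 35.7 mm^2
TS = 367 / 35.7 = 10.28 MPa
(1 N/mm^2 = 1 MPa)


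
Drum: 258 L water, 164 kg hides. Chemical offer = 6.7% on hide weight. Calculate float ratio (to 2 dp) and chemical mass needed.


Float ratio = 258 / 164 = 1.57
Chemical = 164 x 6.7 / 100 = 10.988 kg


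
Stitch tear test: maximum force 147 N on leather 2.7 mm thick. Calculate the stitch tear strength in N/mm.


Stitch tear strength = force / thickness
STS = 147 / 2.7 = 54.4 N/mm


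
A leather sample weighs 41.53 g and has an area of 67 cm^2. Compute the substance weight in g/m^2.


6198.5 g/m^2

Substance weight = mass / area x 10000
SW = 41.53 / 67 x 10000
SW = 6198.5 g/m^2


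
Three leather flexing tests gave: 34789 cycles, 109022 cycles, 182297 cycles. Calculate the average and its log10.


Average = (34789 + 109022 + 182297) / 3 = 108703 cycles
log10(108703) = 5.04


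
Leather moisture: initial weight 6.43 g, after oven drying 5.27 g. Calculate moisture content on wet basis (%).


18.0%


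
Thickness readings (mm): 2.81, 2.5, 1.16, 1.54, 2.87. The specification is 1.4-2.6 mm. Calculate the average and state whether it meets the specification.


Sum = 10.88
Average = 10.88 / 5 = 2.18 mm
Specification range: 1.4 to 2.6 mm
Within spec: Yes


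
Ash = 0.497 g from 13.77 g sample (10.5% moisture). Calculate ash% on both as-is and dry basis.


As-is ash = 3.61%
Dry-basis ash = 4.03%


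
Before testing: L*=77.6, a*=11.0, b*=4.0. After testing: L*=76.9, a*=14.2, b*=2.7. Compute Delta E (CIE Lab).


Delta E = 3.52

dL = 76.9 - 77.6 = -0.7
da = 14.2 - 11.0 = 3.2
db = 2.7 - 4.0 = -1.3
dE = sqrt((-0.7)^2 + (3.2)^2 + (-1.3)^2) = 3.52


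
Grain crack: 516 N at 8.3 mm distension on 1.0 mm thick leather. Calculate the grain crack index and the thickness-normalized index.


Crack index = 62.2 N/mm
Normalized index = 62.2 N/mm per mm


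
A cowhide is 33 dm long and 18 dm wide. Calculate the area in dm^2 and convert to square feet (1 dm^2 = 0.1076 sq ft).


594 dm^2
63.91 sq ft


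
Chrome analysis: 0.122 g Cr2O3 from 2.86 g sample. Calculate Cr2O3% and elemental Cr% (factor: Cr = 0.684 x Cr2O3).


Cr2O3 = 4.27%
Cr = 2.92%

Cr2O3% = 0.122 / 2.86 x 100 = 4.27%
Cr% = 4.27 x 0.684 = 2.92%


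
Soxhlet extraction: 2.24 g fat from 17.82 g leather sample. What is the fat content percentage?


12.6%

Fat content = 2.24 / 17.82 x 100
Fat = 12.6%


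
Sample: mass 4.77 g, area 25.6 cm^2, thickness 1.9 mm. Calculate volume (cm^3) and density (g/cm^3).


Thickness in cm = 1.9 / 10 = 0.19 cm
Volume = 25.6 x 0.19 = 4.864 cm^3
Density = 4.77 / 4.864 = 0.981 g/cm^3


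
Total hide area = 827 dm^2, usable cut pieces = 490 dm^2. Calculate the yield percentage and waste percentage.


Yield = 59.3%
Waste = 40.7%


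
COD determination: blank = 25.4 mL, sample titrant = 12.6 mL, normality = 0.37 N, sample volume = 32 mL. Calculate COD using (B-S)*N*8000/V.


1184.0 mg/L

COD = (25.4 - 12.6) x 0.37 x 8000 / 32
COD = 12.8 x 0.37 x 8000 / 32
COD = 1184.0 mg/L


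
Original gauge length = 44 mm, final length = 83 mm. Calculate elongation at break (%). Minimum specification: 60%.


Elongation = 88.6%
Meets spec: Yes

Extension = 83 - 44 = 39 mm
Elongation = 39 / 44 x 100 = 88.6%
Minimum required: 60%
Meets specification: Yes


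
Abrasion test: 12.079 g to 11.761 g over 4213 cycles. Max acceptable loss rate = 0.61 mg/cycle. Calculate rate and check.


Loss = 12.079 - 11.761 = 0.318 g
Rate = 0.318 g / 4213 cycles x 1000 = 0.075 mg/cycle
Max = 0.61 mg/cycle
Passes: Yes


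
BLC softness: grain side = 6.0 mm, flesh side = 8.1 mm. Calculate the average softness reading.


7.05 mm


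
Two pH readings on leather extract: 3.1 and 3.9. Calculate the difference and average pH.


Difference = 0.8
Average pH = 3.50

Difference = |3.1 - 3.9| = 0.8
Average = (3.1 + 3.9) / 2 = 3.50


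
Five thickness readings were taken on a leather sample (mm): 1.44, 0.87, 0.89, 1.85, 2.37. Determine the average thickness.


1.48 mm


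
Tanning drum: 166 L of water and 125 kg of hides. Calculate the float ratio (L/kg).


1.3

Float ratio = water / hide weight
Ratio = 166 / 125 = 1.3


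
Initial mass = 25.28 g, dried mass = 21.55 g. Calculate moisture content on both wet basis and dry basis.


Wet basis = 14.8%
Dry basis = 17.3%

Moisture lost = 25.28 - 21.55 = 3.73 g
Wet basis MC = 3.73 / 25.28 x 100 = 14.8%
Dry basis MC = 3.73 / 21.55 x 100 = 17.3%


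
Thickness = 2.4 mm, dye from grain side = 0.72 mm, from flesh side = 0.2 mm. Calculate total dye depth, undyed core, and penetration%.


Total dyed = 0.92 mm
Undyed core = 1.48 mm
Penetration = 38.3%

Total dyed = 0.72 + 0.2 = 0.92 mm
Undyed core = 2.4 - 0.92 = 1.48 mm
Penetration = 0.92 / 2.4 x 100 = 38.3%


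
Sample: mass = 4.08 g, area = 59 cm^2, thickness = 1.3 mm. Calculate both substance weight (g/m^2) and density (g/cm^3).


Substance weight = 691.5 g/m^2
Density = 0.532 g/cm^3

SW = 4.08 / 59 x 10000 = 691.5 g/m^2
Volume = 59 x 1.3 / 10 = 7.67 cm^3
Density = 4.08 / 7.67 = 0.532 g/cm^3


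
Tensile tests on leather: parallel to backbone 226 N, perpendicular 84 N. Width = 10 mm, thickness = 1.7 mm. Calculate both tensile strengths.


Area = 10 x 1.7 = 17.0 mm^2
TS (parallel) = 226 / 17.0 = 13.29 N/mm^2
TS (perpendicular) = 84 / 17.0 = 4.94 N/mm^2


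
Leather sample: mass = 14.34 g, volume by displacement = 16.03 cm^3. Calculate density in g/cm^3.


Density = mass / volume
Density = 14.34 / 16.03 = 0.895 g/cm^3


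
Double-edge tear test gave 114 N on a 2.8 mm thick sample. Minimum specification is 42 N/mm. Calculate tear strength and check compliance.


Tear strength = 40.7 N/mm
Compliant: No

Tear strength = 114 / 2.8 = 40.7 N/mm
Required minimum = 42 N/mm
Compliant: No


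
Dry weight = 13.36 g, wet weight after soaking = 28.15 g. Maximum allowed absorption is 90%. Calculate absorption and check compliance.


Absorption = 110.7%
Compliant: No

WA = (28.15 - 13.36) / 13.36 x 100 = 110.7%
Maximum allowed: 90%
Compliant: No


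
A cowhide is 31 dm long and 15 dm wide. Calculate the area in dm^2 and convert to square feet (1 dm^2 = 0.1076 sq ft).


Area = 31 x 15 = 465 dm^2
Conversion: 465 x 0.1076 = 50.03 sq ft


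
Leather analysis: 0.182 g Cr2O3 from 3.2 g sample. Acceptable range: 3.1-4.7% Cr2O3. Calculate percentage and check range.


Cr2O3% = 0.182 / 3.2 x 100 = 5.69%
Acceptable range: 3.1 to 4.7%
Within range: No


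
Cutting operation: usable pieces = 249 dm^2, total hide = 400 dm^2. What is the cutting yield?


Yield = usable / total x 100
Yield = 249 / 400 x 100 = 62.3%


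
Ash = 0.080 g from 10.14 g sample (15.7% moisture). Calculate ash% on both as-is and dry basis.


As-is ash% = 0.080 / 10.14 x 100 = 0.79%
Dry mass = 10.14 x (100 - 15.7) / 100 = 8.54802 g
Dry-basis ash% = 0.080 / 8.54802 x 100 = 0.94%


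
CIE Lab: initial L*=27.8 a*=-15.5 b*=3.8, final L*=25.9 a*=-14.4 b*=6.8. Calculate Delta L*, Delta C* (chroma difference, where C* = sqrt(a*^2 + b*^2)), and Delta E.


Delta L* = 25.9 - 27.8 = -1.9
C1* = sqrt((-15.5)^2 + (3.8)^2) = 15.959
C2* = sqrt((-14.4)^2 + (6.8)^2) = 15.925
Delta C* = 15.925 - 15.959 = -0.03
Delta E = sqrt((-1.9)^2 + (1.1)^2 + (3.0)^2) = 3.72


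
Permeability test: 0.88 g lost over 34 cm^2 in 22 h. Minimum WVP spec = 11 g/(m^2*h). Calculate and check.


WVP = 11.76 g/(m^2*h)
Meets specification: Yes


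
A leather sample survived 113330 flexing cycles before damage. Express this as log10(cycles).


5.05


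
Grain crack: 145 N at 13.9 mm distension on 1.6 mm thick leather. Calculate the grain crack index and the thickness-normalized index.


Crack index = 10.4 N/mm
Normalized index = 6.5 N/mm per mm

Crack index = 145 / 13.9 = 10.4 N/mm
Normalized = 10.4 / 1.6 = 6.5 N/mm per mm


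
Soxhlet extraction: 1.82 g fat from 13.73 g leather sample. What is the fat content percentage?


Fat content = 1.82 / 13.73 x 100
Fat = 13.3%


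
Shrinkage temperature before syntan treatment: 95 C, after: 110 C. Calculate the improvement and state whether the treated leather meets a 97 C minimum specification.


Improvement = 110 - 95 = 15 C
Spec check: 110 C >= 97 C? Yes


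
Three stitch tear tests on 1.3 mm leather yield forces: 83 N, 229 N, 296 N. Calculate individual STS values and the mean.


STS1 = 83 / 1.3 = 63.8 N/mm
STS2 = 229 / 1.3 = 176.2 N/mm
STS3 = 296 / 1.3 = 227.7 N/mm
Mean = (63.8 + 176.2 + 227.7) / 3 = 155.9 N/mm


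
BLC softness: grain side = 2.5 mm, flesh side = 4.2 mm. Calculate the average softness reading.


3.35 mm


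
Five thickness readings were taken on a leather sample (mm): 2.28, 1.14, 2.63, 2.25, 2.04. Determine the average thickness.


2.07 mm

Sum = 2.28 + 1.14 + 2.63 + 2.25 + 2.04 = 10.34
Average = 10.34 / 5 = 2.07 mm


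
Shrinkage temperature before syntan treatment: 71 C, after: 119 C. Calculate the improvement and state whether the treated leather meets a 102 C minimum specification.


Improvement = 119 - 71 = 48 C
Spec check: 119 C >= 102 C? Yes


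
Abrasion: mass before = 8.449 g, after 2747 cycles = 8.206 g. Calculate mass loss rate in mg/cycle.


0.088 mg/cycle

Mass loss = 8.449 - 8.206 = 0.243 g
Rate = 0.243 / 2747 x 1000 = 0.088 mg/cycle


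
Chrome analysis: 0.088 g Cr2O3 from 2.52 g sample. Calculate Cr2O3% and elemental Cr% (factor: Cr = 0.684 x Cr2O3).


Cr2O3% = 0.088 / 2.52 x 100 = 3.49%
Cr% = 3.49 x 0.684 = 2.39%


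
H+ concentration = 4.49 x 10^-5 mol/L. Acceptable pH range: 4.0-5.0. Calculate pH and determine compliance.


pH = 4.35
Compliant: Yes

pH = -log10(4.49 x 10^-5) = 4.35
Range: 4.0 to 5.0
Compliant: Yes


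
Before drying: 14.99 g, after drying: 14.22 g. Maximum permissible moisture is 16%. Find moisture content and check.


Moisture content = 5.1%
Acceptable: Yes

MC = (14.99 - 14.22) / 14.99 x 100 = 5.1%
Maximum: 16%
Acceptable: Yes


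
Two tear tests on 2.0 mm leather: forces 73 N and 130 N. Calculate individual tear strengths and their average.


Tear 1 = 36.5 N/mm
Tear 2 = 65.0 N/mm
Average = 50.8 N/mm

Tear 1 = 73 / 2.0 = 36.5 N/mm
Tear 2 = 130 / 2.0 = 65.0 N/mm
Average = (36.5 + 65.0) / 2 = 50.8 N/mm


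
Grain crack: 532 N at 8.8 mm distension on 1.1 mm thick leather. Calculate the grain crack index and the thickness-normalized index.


Crack index = 60.5 N/mm
Normalized index = 55.0 N/mm per mm

Crack index = 532 / 8.8 = 60.5 N/mm
Normalized = 60.5 / 1.1 = 55.0 N/mm per mm


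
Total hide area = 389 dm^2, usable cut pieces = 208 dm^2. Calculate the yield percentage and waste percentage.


Yield = 208 / 389 x 100 = 53.5%
Waste = 389 - 208 = 181 dm^2
Waste% = 100 - 53.5 = 46.5%


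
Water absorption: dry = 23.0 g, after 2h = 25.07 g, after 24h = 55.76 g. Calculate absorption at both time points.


2h absorption = 9.0%
24h absorption = 142.4%


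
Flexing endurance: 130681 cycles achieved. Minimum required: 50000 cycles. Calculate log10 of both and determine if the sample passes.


Achieved: log10 = 5.12
Required: log10 = 4.70
Passes: Yes

log10(130681) = 5.12
log10(50000) = 4.70
Passes: Yes


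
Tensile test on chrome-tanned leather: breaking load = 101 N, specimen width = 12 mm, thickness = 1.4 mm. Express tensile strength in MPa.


Cross-section = 12 x 1.4 = 16.8 mm^2
TS = 101 / 16.8 = 6.01 MPa
(1 N/mm^2 = 1 MPa)


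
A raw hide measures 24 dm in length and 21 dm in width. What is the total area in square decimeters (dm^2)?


504 dm^2


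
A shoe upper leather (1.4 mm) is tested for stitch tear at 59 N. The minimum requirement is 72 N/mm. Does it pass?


STS = 42.1 N/mm
Passes: No


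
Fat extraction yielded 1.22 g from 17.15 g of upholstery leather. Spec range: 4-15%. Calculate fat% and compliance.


Fat% = 1.22 / 17.15 x 100 = 7.1%
Spec range: 4-15%
Compliant: Yes


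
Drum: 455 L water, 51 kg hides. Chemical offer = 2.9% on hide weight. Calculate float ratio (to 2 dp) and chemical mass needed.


Float ratio = 455 / 51 = 8.92
Chemical = 51 x 2.9 / 100 = 1.479 kg


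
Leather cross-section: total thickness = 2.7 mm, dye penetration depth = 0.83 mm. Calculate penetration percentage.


30.7%

Penetration% = 0.83 / 2.7 x 100
Penetration = 30.7%


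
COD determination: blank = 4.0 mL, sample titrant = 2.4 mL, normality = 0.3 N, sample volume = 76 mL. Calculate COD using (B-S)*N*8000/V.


50.5 mg/L


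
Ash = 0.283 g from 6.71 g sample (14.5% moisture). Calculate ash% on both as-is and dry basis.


As-is ash = 4.22%
Dry-basis ash = 4.93%

As-is ash% = 0.283 / 6.71 x 100 = 4.22%
Dry mass = 6.71 x (100 - 14.5) / 100 = 5.73705 g
Dry-basis ash% = 0.283 / 5.73705 x 100 = 4.93%


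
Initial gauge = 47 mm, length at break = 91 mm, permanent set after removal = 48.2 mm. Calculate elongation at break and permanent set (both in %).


Elongation at break = 93.6%
Permanent set = 2.6%

Elongation at break = (91 - 47) / 47 x 100 = 93.6%
Permanent set = (48.2 - 47) / 47 x 100 = 2.6%


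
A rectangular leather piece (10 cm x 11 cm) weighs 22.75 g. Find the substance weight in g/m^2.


2068.2 g/m^2

Area = 10 x 11 = 110 cm^2
SW = 22.75 / 110 x 10000 = 2068.2 g/m^2


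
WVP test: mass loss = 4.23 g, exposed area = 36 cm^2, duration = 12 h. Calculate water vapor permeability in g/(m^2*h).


97.92 g/(m^2*h)

WVP = mass_loss / (area x time) x 10000
WVP = 4.23 / (36 x 12) x 10000
WVP = 4.23 / 432 x 10000 = 97.92 g/(m^2*h)


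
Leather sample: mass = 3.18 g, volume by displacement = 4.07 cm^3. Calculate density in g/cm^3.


0.781 g/cm^3

Density = mass / volume
Density = 3.18 / 4.07 = 0.781 g/cm^3


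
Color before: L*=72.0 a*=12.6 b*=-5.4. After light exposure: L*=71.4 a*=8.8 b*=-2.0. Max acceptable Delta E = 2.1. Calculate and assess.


dL = -0.6, da = -3.8, db = 3.4
dE = sqrt((-0.6)^2 + (-3.8)^2 + (3.4)^2) = 5.13
Max = 2.1
Passes: No


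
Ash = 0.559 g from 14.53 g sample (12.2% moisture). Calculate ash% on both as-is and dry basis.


As-is ash% = 0.559 / 14.53 x 100 = 3.85%
Dry mass = 14.53 x (100 - 12.2) / 100 = 12.75734 g
Dry-basis ash% = 0.559 / 12.75734 x 100 = 4.38%


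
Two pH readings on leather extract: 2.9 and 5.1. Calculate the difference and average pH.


Difference = 2.2
Average pH = 4.00

Difference = |2.9 - 5.1| = 2.2
Average = (2.9 + 5.1) / 2 = 4.00


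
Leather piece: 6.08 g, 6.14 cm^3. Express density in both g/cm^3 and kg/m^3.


0.990 g/cm^3
990 kg/m^3


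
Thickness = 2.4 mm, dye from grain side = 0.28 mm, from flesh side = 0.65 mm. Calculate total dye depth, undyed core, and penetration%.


Total dyed = 0.93 mm
Undyed core = 1.47 mm
Penetration = 38.8%


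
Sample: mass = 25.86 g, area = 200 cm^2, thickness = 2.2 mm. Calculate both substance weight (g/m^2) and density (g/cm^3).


SW = 25.86 / 200 x 10000 = 1293.0 g/m^2
Volume = 200 x 2.2 / 10 = 44.00 cm^3
Density = 25.86 / 44.00 = 0.588 g/cm^3


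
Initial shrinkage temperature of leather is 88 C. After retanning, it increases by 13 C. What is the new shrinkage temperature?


New Ts = 88 + 13 = 101 C


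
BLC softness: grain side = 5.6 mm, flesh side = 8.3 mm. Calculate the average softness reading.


Average = (5.6 + 8.3) / 2
Average = 6.95 mm


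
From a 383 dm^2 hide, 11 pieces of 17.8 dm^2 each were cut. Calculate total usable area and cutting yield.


Total usable = 11 x 17.8 = 195.8 dm^2
Yield = 195.8 / 383 x 100 = 51.1%


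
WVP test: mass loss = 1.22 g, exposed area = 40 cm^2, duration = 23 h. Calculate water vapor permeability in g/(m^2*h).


WVP = mass_loss / (area x time) x 10000
WVP = 1.22 / (40 x 23) x 10000
WVP = 1.22 / 920 x 10000 = 13.26 g/(m^2*h)


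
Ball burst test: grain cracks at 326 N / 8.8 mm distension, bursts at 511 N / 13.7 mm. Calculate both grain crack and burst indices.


Crack index = 326 / 8.8 = 37.0 N/mm
Burst index = 511 / 13.7 = 37.3 N/mm


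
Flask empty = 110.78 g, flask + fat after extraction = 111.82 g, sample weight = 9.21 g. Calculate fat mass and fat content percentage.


Fat mass = 1.04 g
Fat content = 11.3%

Fat mass = 111.82 - 110.78 = 1.04 g
Fat% = 1.04 / 9.21 x 100 = 11.3%


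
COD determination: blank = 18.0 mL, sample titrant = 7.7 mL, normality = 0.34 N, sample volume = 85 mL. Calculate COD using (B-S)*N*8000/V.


329.6 mg/L


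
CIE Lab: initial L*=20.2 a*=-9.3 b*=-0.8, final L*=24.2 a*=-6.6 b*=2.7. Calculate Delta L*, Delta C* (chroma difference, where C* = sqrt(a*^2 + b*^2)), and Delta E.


Delta L* = 4.0
Delta C* = -2.20
Delta E = 5.96

Delta L* = 24.2 - 20.2 = 4.0
C1* = sqrt((-9.3)^2 + (-0.8)^2) = 9.334
C2* = sqrt((-6.6)^2 + (2.7)^2) = 7.131
Delta C* = 7.131 - 9.334 = -2.20
Delta E = sqrt((4.0)^2 + (2.7)^2 + (3.5)^2) = 5.96


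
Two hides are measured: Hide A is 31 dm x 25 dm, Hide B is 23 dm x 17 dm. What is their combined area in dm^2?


1166 dm^2


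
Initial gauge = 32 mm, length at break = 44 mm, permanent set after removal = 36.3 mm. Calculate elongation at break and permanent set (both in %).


Elongation at break = 37.5%
Permanent set = 13.4%


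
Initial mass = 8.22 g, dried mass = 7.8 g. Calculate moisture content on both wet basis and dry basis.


Wet basis = 5.1%
Dry basis = 5.4%

Moisture lost = 8.22 - 7.8 = 0.42 g
Wet basis MC = 0.42 / 8.22 x 100 = 5.1%
Dry basis MC = 0.42 / 7.8 x 100 = 5.4%


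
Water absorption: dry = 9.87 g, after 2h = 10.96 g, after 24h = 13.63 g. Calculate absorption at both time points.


2h absorption = 11.0%
24h absorption = 38.1%


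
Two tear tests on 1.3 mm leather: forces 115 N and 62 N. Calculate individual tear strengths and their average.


Tear 1 = 115 / 1.3 = 88.5 N/mm
Tear 2 = 62 / 1.3 = 47.7 N/mm
Average = (88.5 + 47.7) / 2 = 68.1 N/mm


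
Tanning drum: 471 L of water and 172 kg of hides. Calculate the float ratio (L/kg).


Float ratio = water / hide weight
Ratio = 471 / 172 = 2.7


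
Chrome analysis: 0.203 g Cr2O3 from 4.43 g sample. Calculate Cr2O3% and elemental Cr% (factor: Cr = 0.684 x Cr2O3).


Cr2O3% = 0.203 / 4.43 x 100 = 4.58%
Cr% = 4.58 x 0.684 = 3.13%


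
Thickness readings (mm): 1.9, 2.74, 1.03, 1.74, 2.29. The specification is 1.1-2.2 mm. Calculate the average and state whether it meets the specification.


Sum = 9.70
Average = 9.70 / 5 = 1.94 mm
Specification range: 1.1 to 2.2 mm
Within spec: Yes


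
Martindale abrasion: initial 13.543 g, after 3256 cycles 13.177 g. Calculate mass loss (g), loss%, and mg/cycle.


Loss = 13.543 - 13.177 = 0.366 g
Loss% = 0.366 / 13.543 x 100 = 2.70%
Rate = 0.366 / 3256 x 1000 = 0.112 mg/cycle


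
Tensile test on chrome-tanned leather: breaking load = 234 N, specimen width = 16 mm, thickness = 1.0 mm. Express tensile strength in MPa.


Cross-section = 16 x 1.0 = 16.0 mm^2
TS = 234 / 16.0 = 14.63 MPa
(1 N/mm^2 = 1 MPa)


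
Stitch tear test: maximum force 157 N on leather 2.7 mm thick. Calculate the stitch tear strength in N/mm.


58.1 N/mm


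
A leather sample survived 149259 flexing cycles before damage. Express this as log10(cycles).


5.17

log10(149259) = 5.17


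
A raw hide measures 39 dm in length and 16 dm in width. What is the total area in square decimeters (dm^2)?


Area = length x width
Area = 39 x 16 = 624 dm^2


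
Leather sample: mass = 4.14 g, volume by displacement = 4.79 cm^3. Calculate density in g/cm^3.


Density = mass / volume
Density = 4.14 / 4.79 = 0.864 g/cm^3


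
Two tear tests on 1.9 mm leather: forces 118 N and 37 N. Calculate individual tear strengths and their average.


Tear 1 = 118 / 1.9 = 62.1 N/mm
Tear 2 = 37 / 1.9 = 19.5 N/mm
Average = (62.1 + 19.5) / 2 = 40.8 N/mm


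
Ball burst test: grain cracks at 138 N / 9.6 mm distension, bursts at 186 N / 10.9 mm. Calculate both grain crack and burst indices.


Crack index = 14.4 N/mm
Burst index = 17.1 N/mm

Crack index = 138 / 9.6 = 14.4 N/mm
Burst index = 186 / 10.9 = 17.1 N/mm


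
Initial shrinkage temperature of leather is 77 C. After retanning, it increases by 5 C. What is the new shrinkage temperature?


New Ts = 77 + 5 = 82 C


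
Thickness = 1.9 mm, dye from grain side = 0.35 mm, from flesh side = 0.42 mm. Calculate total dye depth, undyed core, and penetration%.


Total dyed = 0.35 + 0.42 = 0.77 mm
Undyed core = 1.9 - 0.77 = 1.13 mm
Penetration = 0.77 / 1.9 x 100 = 40.5%


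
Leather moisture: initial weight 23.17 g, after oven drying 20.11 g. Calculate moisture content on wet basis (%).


Moisture = 23.17 - 20.11 = 3.06 g
MC = 3.06 / 23.17 x 100 = 13.2%


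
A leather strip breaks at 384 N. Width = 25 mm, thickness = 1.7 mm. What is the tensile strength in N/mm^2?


9.04 N/mm^2


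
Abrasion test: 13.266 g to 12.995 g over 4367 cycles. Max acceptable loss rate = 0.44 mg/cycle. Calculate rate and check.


Rate = 0.062 mg/cycle
Passes: Yes

Loss = 13.266 - 12.995 = 0.271 g
Rate = 0.271 g / 4367 cycles x 1000 = 0.062 mg/cycle
Max = 0.44 mg/cycle
Passes: Yes


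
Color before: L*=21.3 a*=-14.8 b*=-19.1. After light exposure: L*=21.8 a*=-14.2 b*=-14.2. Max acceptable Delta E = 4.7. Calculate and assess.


dL = 0.5, da = 0.6, db = 4.9
dE = sqrt((0.5)^2 + (0.6)^2 + (4.9)^2) = 4.96
Max = 4.7
Passes: No


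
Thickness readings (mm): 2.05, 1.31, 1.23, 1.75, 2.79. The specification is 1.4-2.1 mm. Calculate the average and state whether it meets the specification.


Sum = 9.13
Average = 9.13 / 5 = 1.83 mm
Specification range: 1.4 to 2.1 mm
Within spec: Yes


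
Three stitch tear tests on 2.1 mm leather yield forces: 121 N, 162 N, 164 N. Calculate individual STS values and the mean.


STS1 = 121 / 2.1 = 57.6 N/mm
STS2 = 162 / 2.1 = 77.1 N/mm
STS3 = 164 / 2.1 = 78.1 N/mm
Mean = (57.6 + 77.1 + 78.1) / 3 = 70.9 N/mm
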